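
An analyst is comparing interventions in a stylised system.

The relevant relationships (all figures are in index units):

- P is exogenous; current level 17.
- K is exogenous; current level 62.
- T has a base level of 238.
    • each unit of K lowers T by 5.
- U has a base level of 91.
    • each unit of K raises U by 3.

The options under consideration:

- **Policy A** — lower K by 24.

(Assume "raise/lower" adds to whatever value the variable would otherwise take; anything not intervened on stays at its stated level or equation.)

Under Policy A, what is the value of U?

205

Policy A (K − 24):
  K = 62 − 24 = 38
  U = 91 + 3·38 = 205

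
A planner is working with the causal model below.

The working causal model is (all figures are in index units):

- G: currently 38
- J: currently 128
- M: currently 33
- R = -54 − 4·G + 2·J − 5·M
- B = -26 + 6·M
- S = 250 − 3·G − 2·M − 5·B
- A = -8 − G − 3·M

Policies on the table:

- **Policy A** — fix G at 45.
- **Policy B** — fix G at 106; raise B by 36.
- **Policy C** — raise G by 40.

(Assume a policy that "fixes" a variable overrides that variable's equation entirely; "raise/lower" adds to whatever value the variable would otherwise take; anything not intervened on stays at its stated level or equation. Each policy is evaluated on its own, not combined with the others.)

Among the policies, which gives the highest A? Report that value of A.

-152

Policy A (G := 45):
  G = 45
  M = 33
  A = -8 − 45 − 3·33 = -152
Policy B (G := 106, B + 36):
  G = 106
  M = 33
  A = -8 − 106 − 3·33 = -213
Policy C (G + 40):
  G = 38 + 40 = 78
  M = 33
  A = -8 − 78 − 3·33 = -185
Comparing — Policy A: A=-152, Policy B: A=-213, Policy C: A=-185. Highest is -152 (Policy A).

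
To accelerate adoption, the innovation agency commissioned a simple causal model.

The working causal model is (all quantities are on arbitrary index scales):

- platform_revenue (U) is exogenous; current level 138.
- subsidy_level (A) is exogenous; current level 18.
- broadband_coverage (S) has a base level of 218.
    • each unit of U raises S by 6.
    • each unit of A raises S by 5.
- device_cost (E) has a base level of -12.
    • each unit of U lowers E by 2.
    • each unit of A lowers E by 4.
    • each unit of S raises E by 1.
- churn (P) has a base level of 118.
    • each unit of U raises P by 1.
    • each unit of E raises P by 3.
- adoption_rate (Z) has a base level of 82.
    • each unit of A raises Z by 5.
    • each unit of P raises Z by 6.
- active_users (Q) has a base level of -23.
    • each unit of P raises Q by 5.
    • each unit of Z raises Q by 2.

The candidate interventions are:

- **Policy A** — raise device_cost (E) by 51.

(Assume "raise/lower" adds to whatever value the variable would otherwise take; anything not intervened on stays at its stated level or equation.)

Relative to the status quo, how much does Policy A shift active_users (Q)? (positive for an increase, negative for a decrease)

2601

Baseline:
  U = 138
  A = 18
  S = 218 + 6·138 + 5·18 = 1136
  E = -12 − 2·138 − 4·18 + 1136 = 776
  P = 118 + 138 + 3·776 = 2584
  Z = 82 + 5·18 + 6·2584 = 15676
  Q = -23 + 5·2584 + 2·15676 = 44249
Policy A (E + 51):
  U = 138
  A = 18
  S = 218 + 6·138 + 5·18 = 1136
  E = -12 − 2·138 − 4·18 + 1136 (+51 from intervention) = 827
  P = 118 + 138 + 3·827 = 2737
  Z = 82 + 5·18 + 6·2737 = 16594
  Q = -23 + 5·2737 + 2·16594 = 46850
Change in Q: 46850 − 44249 = 2601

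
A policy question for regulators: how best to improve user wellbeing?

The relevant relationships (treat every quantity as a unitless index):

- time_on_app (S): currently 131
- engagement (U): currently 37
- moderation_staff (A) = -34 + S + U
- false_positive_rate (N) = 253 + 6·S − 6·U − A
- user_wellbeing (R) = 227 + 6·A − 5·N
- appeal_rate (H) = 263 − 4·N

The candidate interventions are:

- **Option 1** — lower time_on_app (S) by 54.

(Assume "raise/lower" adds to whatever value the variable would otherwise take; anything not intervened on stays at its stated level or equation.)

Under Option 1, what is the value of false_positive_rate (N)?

413

Option 1 (S − 54):
  S = 131 − 54 = 77
  U = 37
  A = -34 + 77 + 37 = 80
  N = 253 + 6·77 − 6·37 − 80 = 413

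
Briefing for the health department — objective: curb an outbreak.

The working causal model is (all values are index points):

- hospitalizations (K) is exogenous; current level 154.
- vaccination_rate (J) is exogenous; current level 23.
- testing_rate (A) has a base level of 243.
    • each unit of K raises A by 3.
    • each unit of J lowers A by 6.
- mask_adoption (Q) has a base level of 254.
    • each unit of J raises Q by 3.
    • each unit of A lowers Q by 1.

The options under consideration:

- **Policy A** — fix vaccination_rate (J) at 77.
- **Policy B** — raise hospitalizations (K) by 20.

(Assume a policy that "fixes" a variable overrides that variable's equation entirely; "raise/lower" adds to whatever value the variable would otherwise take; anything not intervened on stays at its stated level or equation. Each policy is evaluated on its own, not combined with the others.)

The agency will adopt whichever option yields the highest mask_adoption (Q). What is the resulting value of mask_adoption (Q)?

Policy A (J := 77):
  K = 154
  J = 77
  A = 243 + 3·154 − 6·77 = 243
  Q = 254 + 3·77 − 243 = 242
Policy B (K + 20):
  K = 154 + 20 = 174
  J = 23
  A = 243 + 3·174 − 6·23 = 627
  Q = 254 + 3·23 − 627 = -304
Comparing — Policy A: Q=242, Policy B: Q=-304. Highest is 242 (Policy A).

242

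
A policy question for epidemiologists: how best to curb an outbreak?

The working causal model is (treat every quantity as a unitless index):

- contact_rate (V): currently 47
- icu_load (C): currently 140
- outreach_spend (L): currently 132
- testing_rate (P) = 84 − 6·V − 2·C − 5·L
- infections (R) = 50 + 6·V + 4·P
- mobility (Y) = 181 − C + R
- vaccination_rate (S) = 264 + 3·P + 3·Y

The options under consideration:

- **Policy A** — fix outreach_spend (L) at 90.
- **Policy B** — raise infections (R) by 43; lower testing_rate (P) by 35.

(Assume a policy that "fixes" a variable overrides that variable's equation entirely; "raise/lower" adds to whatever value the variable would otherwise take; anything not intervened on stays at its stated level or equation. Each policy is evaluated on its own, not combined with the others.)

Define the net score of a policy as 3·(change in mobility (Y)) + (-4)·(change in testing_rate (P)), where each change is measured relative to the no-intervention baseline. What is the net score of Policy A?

1680

Baseline:
  V = 47
  C = 140
  L = 132
  P = 84 − 6·47 − 2·140 − 5·132 = -1138
  R = 50 + 6·47 + 4·(-1138) = -4220
  Y = 181 − 140 + (-4220) = -4179
Policy A (L := 90):
  V = 47
  C = 140
  L = 90
  P = 84 − 6·47 − 2·140 − 5·90 = -928
  R = 50 + 6·47 + 4·(-928) = -3380
  Y = 181 − 140 + (-3380) = -3339
ΔY = -3339 − (-4179) = 840; ΔP = -928 − (-1138) = 210
Score = 3·840 + (-4)·210 = 1680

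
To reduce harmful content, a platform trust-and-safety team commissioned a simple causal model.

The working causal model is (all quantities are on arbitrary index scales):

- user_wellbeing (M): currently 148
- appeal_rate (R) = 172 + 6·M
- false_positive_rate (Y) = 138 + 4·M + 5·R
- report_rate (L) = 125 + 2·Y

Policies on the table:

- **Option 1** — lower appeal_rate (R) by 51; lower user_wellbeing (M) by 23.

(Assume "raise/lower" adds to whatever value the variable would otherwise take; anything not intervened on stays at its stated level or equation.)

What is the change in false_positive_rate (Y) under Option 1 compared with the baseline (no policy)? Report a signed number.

Baseline:
  M = 148
  R = 172 + 6·148 = 1060
  Y = 138 + 4·148 + 5·1060 = 6030
Option 1 (R − 51, M − 23):
  M = 148 − 23 = 125
  R = 172 + 6·125 (−51 from intervention) = 871
  Y = 138 + 4·125 + 5·871 = 4993
Change in Y: 4993 − 6030 = -1037

-1037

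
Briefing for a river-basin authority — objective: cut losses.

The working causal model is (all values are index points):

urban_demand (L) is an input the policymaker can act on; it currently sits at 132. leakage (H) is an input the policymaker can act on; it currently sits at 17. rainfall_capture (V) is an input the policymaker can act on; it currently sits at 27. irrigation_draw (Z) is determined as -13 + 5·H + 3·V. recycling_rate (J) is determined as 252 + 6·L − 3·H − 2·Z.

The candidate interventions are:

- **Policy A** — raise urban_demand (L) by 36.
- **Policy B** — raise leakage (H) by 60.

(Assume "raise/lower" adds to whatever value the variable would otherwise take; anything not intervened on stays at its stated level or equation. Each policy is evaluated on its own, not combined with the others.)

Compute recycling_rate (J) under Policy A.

903

Policy A (L + 36):
  L = 132 + 36 = 168
  H = 17
  V = 27
  Z = -13 + 5·17 + 3·27 = 153
  J = 252 + 6·168 − 3·17 − 2·153 = 903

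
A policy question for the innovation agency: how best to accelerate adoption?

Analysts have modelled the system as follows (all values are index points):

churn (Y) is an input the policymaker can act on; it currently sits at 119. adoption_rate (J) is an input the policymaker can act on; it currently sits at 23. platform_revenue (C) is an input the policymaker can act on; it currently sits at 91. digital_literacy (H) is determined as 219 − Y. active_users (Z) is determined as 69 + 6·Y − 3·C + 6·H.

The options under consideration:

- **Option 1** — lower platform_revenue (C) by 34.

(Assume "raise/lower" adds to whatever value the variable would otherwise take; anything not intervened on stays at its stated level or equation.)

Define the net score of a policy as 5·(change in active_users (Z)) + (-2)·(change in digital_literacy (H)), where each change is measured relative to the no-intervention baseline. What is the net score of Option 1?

Baseline:
  Y = 119
  C = 91
  H = 219 − 119 = 100
  Z = 69 + 6·119 − 3·91 + 6·100 = 1110
Option 1 (C − 34):
  Y = 119
  C = 91 − 34 = 57
  H = 219 − 119 = 100
  Z = 69 + 6·119 − 3·57 + 6·100 = 1212
ΔZ = 1212 − 1110 = 102; ΔH = 100 − 100 = 0
Score = 5·102 + (-2)·0 = 510

510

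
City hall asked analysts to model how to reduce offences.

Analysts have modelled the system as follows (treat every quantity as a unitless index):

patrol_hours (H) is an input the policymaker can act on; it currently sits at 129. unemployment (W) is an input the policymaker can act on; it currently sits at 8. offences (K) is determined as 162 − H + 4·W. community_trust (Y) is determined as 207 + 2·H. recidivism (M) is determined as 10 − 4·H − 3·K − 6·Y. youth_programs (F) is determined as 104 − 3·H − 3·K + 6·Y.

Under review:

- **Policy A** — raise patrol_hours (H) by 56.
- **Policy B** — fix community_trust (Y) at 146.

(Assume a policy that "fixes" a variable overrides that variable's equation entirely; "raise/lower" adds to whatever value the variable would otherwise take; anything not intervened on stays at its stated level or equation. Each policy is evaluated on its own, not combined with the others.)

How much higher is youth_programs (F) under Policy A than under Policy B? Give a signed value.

2586

Policy A (H + 56):
  H = 129 + 56 = 185
  W = 8
  K = 162 − 185 + 4·8 = 9
  Y = 207 + 2·185 = 577
  F = 104 − 3·185 − 3·9 + 6·577 = 2984
Policy B (Y := 146):
  H = 129
  W = 8
  K = 162 − 129 + 4·8 = 65
  Y = 146
  F = 104 − 3·129 − 3·65 + 6·146 = 398
F: 2984 − 398 = 2586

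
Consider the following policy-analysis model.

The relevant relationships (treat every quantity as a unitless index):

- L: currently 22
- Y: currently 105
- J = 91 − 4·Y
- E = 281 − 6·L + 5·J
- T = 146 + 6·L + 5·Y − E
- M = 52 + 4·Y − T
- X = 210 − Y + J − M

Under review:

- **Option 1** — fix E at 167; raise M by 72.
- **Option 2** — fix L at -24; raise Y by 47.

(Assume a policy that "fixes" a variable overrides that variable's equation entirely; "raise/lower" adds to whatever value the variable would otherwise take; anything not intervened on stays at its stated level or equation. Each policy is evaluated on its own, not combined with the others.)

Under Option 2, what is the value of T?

2922

Option 2 (L := -24, Y + 47):
  L = -24
  Y = 105 + 47 = 152
  J = 91 − 4·152 = -517
  E = 281 − 6·(-24) + 5·(-517) = -2160
  T = 146 + 6·(-24) + 5·152 − (-2160) = 2922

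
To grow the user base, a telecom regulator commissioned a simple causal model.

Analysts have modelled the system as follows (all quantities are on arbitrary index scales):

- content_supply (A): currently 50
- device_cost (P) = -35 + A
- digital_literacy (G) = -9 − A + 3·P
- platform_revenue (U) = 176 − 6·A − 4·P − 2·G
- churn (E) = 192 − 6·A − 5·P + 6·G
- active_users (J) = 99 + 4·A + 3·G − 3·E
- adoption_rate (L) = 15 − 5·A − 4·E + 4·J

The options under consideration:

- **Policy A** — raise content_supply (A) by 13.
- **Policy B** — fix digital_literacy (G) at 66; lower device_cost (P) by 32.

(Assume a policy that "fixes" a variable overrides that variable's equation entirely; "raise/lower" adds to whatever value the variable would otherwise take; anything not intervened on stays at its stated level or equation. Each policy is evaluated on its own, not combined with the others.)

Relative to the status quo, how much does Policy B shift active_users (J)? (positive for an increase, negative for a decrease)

-1680

Baseline:
  A = 50
  P = -35 + 50 = 15
  G = -9 − 50 + 3·15 = -14
  E = 192 − 6·50 − 5·15 + 6·(-14) = -267
  J = 99 + 4·50 + 3·(-14) − 3·(-267) = 1058
Policy B (G := 66, P − 32):
  A = 50
  P = -35 + 50 (−32 from intervention) = -17
  G = 66
  E = 192 − 6·50 − 5·(-17) + 6·66 = 373
  J = 99 + 4·50 + 3·66 − 3·373 = -622
Change in J: -622 − 1058 = -1680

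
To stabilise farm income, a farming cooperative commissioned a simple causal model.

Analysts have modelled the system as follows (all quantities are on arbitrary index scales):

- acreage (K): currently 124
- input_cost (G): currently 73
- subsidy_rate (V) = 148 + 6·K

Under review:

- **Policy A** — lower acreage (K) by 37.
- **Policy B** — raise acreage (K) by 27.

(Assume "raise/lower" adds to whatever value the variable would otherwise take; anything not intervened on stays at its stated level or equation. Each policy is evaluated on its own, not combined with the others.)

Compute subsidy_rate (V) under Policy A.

Policy A (K − 37):
  K = 124 − 37 = 87
  V = 148 + 6·87 = 670

670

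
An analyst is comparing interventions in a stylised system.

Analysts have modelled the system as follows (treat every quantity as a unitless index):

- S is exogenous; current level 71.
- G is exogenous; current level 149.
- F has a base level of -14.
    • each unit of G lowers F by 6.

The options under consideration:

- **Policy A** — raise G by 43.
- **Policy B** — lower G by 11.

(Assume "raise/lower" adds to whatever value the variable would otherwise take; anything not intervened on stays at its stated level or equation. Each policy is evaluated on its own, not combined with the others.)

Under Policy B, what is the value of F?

-842

Policy B (G − 11):
  G = 149 − 11 = 138
  F = -14 − 6·138 = -842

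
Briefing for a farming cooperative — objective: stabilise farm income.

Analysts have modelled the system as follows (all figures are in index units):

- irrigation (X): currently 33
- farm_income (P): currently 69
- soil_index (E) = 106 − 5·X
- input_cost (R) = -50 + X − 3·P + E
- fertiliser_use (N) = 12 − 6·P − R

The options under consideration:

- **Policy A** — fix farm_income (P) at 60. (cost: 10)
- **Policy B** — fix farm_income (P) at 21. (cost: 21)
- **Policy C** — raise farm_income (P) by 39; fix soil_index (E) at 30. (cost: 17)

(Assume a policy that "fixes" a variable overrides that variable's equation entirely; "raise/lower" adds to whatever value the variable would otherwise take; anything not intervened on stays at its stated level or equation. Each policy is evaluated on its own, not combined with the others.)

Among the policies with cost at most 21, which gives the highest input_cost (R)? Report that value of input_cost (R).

-139

Policy A (P := 60):
  X = 33
  P = 60
  E = 106 − 5·33 = -59
  R = -50 + 33 − 3·60 + (-59) = -256
Policy B (P := 21):
  X = 33
  P = 21
  E = 106 − 5·33 = -59
  R = -50 + 33 − 3·21 + (-59) = -139
Policy C (P + 39, E := 30):
  X = 33
  P = 69 + 39 = 108
  E = 30
  R = -50 + 33 − 3·108 + 30 = -311
Comparing — Policy A: R=-256, Policy B: R=-139, Policy C: R=-311. Highest is -139 (Policy B).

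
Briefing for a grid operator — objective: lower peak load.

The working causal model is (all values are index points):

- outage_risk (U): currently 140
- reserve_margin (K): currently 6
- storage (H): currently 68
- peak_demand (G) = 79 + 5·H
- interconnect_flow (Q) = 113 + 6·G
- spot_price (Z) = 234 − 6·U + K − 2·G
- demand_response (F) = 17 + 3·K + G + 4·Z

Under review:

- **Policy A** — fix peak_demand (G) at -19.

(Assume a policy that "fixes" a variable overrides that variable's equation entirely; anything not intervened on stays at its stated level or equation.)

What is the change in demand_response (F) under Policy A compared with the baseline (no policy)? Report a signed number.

Baseline:
  U = 140
  K = 6
  H = 68
  G = 79 + 5·68 = 419
  Z = 234 − 6·140 + 6 − 2·419 = -1438
  F = 17 + 3·6 + 419 + 4·(-1438) = -5298
Policy A (G := -19):
  U = 140
  K = 6
  H = 68
  G = -19
  Z = 234 − 6·140 + 6 − 2·(-19) = -562
  F = 17 + 3·6 + (-19) + 4·(-562) = -2232
Change in F: -2232 − (-5298) = 3066

3066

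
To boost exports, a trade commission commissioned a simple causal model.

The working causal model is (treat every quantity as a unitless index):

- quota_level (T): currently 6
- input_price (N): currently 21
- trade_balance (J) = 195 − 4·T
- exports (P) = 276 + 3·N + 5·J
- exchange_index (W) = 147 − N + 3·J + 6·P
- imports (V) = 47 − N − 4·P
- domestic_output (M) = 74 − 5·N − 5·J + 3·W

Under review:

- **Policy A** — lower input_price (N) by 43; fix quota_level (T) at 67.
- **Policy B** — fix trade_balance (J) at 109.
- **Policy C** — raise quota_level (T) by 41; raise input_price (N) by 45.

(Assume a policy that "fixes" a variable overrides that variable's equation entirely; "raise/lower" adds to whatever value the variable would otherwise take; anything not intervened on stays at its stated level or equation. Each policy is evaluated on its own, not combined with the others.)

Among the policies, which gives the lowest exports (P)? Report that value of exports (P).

Policy A (N − 43, T := 67):
  T = 67
  N = 21 − 43 = -22
  J = 195 − 4·67 = -73
  P = 276 + 3·(-22) + 5·(-73) = -155
Policy B (J := 109):
  T = 6
  N = 21
  J = 109
  P = 276 + 3·21 + 5·109 = 884
Policy C (T + 41, N + 45):
  T = 6 + 41 = 47
  N = 21 + 45 = 66
  J = 195 − 4·47 = 7
  P = 276 + 3·66 + 5·7 = 509
Comparing — Policy A: P=-155, Policy B: P=884, Policy C: P=509. Lowest is -155 (Policy A).

-155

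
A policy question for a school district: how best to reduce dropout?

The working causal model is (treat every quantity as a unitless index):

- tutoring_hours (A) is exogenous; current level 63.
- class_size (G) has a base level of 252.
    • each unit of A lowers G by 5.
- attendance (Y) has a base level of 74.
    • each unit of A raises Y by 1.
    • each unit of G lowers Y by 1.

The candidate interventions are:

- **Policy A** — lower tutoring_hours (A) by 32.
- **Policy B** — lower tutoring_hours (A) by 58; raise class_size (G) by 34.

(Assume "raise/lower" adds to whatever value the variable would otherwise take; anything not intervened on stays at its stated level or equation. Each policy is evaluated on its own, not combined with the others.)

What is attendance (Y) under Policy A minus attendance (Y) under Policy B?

190

Policy A (A − 32):
  A = 63 − 32 = 31
  G = 252 − 5·31 = 97
  Y = 74 + 31 − 97 = 8
Policy B (A − 58, G + 34):
  A = 63 − 58 = 5
  G = 252 − 5·5 (+34 from intervention) = 261
  Y = 74 + 5 − 261 = -182
Y: 8 − (-182) = 190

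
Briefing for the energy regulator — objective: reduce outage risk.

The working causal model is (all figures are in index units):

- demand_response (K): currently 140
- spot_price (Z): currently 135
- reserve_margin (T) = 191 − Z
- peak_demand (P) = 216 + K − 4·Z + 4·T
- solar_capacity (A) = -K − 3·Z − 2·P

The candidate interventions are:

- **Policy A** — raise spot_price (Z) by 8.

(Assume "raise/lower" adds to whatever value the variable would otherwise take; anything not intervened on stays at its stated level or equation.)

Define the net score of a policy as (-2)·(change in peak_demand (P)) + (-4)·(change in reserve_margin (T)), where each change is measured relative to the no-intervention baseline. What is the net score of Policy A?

160

Baseline:
  K = 140
  Z = 135
  T = 191 − 135 = 56
  P = 216 + 140 − 4·135 + 4·56 = 40
Policy A (Z + 8):
  K = 140
  Z = 135 + 8 = 143
  T = 191 − 143 = 48
  P = 216 + 140 − 4·143 + 4·48 = -24
ΔP = -24 − 40 = -64; ΔT = 48 − 56 = -8
Score = (-2)·(-64) + (-4)·(-8) = 160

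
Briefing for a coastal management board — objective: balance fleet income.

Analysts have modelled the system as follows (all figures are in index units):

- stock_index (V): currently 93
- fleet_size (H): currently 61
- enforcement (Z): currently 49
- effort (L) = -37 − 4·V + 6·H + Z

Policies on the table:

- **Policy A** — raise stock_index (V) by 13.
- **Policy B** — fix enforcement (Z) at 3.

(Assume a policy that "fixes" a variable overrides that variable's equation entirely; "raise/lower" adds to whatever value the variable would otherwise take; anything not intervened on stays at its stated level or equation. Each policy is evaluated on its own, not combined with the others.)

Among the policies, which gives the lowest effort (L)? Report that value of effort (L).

Policy A (V + 13):
  V = 93 + 13 = 106
  H = 61
  Z = 49
  L = -37 − 4·106 + 6·61 + 49 = -46
Policy B (Z := 3):
  V = 93
  H = 61
  Z = 3
  L = -37 − 4·93 + 6·61 + 3 = -40
Comparing — Policy A: L=-46, Policy B: L=-40. Lowest is -46 (Policy A).

-46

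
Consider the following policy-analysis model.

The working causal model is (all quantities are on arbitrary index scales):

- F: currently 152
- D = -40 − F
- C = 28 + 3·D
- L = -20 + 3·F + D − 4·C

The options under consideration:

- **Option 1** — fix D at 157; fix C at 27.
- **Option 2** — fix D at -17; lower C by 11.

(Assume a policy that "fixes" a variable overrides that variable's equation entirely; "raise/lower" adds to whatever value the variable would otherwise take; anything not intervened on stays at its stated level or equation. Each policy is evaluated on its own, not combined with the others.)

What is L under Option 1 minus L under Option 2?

-70

Option 1 (D := 157, C := 27):
  F = 152
  D = 157
  C = 27
  L = -20 + 3·152 + 157 − 4·27 = 485
Option 2 (D := -17, C − 11):
  F = 152
  D = -17
  C = 28 + 3·(-17) (−11 from intervention) = -34
  L = -20 + 3·152 + (-17) − 4·(-34) = 555
L: 485 − 555 = -70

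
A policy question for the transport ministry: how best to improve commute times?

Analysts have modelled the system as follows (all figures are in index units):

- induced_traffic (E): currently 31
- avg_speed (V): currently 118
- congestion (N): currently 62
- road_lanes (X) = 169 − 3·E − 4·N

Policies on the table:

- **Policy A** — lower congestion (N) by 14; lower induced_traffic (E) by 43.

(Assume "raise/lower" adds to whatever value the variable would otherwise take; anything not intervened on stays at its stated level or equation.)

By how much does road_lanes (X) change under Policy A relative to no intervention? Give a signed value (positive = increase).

185

Baseline:
  E = 31
  N = 62
  X = 169 − 3·31 − 4·62 = -172
Policy A (N − 14, E − 43):
  E = 31 − 43 = -12
  N = 62 − 14 = 48
  X = 169 − 3·(-12) − 4·48 = 13
Change in X: 13 − (-172) = 185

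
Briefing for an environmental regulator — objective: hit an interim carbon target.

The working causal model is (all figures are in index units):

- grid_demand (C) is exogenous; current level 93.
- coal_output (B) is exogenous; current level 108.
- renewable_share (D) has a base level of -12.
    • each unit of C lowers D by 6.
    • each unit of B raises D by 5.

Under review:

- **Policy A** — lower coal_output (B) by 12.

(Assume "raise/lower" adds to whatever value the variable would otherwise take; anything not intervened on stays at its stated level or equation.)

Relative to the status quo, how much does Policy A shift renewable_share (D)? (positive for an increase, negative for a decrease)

-60

Baseline:
  C = 93
  B = 108
  D = -12 − 6·93 + 5·108 = -30
Policy A (B − 12):
  C = 93
  B = 108 − 12 = 96
  D = -12 − 6·93 + 5·96 = -90
Change in D: -90 − (-30) = -60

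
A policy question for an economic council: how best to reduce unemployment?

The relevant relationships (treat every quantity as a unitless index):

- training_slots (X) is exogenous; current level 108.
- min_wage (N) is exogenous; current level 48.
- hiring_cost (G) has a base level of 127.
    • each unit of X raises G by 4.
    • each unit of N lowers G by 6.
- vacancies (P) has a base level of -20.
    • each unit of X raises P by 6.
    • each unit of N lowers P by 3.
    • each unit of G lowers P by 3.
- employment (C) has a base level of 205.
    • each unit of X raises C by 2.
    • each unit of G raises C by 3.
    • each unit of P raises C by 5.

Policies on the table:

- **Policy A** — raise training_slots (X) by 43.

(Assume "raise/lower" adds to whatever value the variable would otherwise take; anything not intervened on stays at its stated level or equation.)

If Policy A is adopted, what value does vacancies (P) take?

Policy A (X + 43):
  X = 108 + 43 = 151
  N = 48
  G = 127 + 4·151 − 6·48 = 443
  P = -20 + 6·151 − 3·48 − 3·443 = -587

-587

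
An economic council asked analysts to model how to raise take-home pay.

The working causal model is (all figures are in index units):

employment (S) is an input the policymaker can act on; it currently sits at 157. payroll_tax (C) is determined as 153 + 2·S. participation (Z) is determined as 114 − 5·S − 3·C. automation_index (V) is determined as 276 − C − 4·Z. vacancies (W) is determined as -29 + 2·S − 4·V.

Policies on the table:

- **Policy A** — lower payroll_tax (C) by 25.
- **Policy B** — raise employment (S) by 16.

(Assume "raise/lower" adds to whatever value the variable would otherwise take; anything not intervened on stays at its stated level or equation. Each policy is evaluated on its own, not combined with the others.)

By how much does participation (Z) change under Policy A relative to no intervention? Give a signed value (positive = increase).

Baseline:
  S = 157
  C = 153 + 2·157 = 467
  Z = 114 − 5·157 − 3·467 = -2072
Policy A (C − 25):
  S = 157
  C = 153 + 2·157 (−25 from intervention) = 442
  Z = 114 − 5·157 − 3·442 = -1997
Change in Z: -1997 − (-2072) = 75

75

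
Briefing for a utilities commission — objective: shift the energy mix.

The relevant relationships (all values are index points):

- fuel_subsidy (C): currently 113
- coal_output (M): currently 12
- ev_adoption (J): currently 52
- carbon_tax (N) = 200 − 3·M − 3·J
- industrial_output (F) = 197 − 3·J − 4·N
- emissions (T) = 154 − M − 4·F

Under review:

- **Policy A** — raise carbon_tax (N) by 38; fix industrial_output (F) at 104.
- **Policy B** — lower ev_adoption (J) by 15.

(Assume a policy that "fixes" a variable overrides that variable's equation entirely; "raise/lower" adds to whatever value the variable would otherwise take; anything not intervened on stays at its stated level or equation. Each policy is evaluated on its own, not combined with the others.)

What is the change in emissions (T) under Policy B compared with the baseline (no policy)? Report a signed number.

Baseline:
  M = 12
  J = 52
  N = 200 − 3·12 − 3·52 = 8
  F = 197 − 3·52 − 4·8 = 9
  T = 154 − 12 − 4·9 = 106
Policy B (J − 15):
  M = 12
  J = 52 − 15 = 37
  N = 200 − 3·12 − 3·37 = 53
  F = 197 − 3·37 − 4·53 = -126
  T = 154 − 12 − 4·(-126) = 646
Change in T: 646 − 106 = 540

540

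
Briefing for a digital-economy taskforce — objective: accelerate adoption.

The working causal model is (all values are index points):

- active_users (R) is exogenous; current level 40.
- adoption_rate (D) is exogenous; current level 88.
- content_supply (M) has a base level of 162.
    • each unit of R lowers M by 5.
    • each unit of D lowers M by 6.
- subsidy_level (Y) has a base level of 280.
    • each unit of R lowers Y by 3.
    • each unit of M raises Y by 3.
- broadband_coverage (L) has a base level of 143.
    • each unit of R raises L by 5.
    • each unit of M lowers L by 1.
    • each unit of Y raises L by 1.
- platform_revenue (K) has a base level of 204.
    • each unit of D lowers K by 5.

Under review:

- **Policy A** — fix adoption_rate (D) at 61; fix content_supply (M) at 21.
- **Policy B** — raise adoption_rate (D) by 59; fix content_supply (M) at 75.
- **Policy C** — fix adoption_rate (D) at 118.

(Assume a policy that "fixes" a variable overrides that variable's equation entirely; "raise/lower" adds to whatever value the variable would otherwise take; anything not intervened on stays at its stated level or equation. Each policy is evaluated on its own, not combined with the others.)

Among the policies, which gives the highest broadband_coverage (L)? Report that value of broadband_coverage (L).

653

Policy A (D := 61, M := 21):
  R = 40
  D = 61
  M = 21
  Y = 280 − 3·40 + 3·21 = 223
  L = 143 + 5·40 − 21 + 223 = 545
Policy B (D + 59, M := 75):
  R = 40
  D = 88 + 59 = 147
  M = 75
  Y = 280 − 3·40 + 3·75 = 385
  L = 143 + 5·40 − 75 + 385 = 653
Policy C (D := 118):
  R = 40
  D = 118
  M = 162 − 5·40 − 6·118 = -746
  Y = 280 − 3·40 + 3·(-746) = -2078
  L = 143 + 5·40 − (-746) + (-2078) = -989
Comparing — Policy A: L=545, Policy B: L=653, Policy C: L=-989. Highest is 653 (Policy B).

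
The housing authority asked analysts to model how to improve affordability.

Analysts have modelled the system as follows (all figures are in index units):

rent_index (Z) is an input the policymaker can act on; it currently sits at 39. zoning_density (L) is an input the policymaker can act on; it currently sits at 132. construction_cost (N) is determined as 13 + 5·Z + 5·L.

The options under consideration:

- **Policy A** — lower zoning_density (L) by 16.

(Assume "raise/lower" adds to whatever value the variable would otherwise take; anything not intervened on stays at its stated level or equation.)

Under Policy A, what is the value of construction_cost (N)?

Policy A (L − 16):
  Z = 39
  L = 132 − 16 = 116
  N = 13 + 5·39 + 5·116 = 788

788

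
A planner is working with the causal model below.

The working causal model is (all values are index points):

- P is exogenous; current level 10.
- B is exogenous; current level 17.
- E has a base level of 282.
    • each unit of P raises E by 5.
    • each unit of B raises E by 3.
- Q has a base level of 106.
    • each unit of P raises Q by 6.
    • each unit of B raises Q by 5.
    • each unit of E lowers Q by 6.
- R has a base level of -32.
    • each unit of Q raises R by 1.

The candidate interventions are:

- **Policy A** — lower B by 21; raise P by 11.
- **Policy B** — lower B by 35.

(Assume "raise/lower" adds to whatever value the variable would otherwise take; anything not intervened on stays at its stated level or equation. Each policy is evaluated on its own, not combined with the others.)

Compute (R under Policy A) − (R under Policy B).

-446

Policy A (B − 21, P + 11):
  P = 10 + 11 = 21
  B = 17 − 21 = -4
  E = 282 + 5·21 + 3·(-4) = 375
  Q = 106 + 6·21 + 5·(-4) − 6·375 = -2038
  R = -32 + (-2038) = -2070
Policy B (B − 35):
  P = 10
  B = 17 − 35 = -18
  E = 282 + 5·10 + 3·(-18) = 278
  Q = 106 + 6·10 + 5·(-18) − 6·278 = -1592
  R = -32 + (-1592) = -1624
R: -2070 − (-1624) = -446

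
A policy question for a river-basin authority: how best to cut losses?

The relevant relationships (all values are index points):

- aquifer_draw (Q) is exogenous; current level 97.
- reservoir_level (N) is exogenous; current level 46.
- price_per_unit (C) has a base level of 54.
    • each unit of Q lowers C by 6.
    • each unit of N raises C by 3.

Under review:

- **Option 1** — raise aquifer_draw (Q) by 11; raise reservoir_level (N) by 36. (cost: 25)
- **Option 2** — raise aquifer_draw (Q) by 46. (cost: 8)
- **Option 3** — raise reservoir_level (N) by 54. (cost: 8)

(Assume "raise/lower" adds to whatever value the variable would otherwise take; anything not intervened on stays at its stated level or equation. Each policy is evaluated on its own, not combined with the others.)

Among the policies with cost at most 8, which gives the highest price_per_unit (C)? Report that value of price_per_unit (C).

-228

Option 2 (Q + 46):
  Q = 97 + 46 = 143
  N = 46
  C = 54 − 6·143 + 3·46 = -666
Option 3 (N + 54):
  Q = 97
  N = 46 + 54 = 100
  C = 54 − 6·97 + 3·100 = -228
Comparing — Option 2: C=-666, Option 3: C=-228. Highest is -228 (Option 3).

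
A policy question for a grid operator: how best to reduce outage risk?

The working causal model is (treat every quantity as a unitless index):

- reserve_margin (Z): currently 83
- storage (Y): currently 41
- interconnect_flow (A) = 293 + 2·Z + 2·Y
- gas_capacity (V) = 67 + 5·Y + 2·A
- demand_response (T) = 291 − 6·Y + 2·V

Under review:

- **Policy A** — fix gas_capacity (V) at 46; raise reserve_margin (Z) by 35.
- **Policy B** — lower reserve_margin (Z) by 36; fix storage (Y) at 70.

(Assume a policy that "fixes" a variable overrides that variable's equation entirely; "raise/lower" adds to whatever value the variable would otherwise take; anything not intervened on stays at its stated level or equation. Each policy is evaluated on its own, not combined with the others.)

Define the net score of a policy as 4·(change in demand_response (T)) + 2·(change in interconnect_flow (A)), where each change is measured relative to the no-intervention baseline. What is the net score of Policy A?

Baseline:
  Z = 83
  Y = 41
  A = 293 + 2·83 + 2·41 = 541
  V = 67 + 5·41 + 2·541 = 1354
  T = 291 − 6·41 + 2·1354 = 2753
Policy A (V := 46, Z + 35):
  Z = 83 + 35 = 118
  Y = 41
  A = 293 + 2·118 + 2·41 = 611
  V = 46
  T = 291 − 6·41 + 2·46 = 137
ΔT = 137 − 2753 = -2616; ΔA = 611 − 541 = 70
Score = 4·(-2616) + 2·70 = -10324

-10324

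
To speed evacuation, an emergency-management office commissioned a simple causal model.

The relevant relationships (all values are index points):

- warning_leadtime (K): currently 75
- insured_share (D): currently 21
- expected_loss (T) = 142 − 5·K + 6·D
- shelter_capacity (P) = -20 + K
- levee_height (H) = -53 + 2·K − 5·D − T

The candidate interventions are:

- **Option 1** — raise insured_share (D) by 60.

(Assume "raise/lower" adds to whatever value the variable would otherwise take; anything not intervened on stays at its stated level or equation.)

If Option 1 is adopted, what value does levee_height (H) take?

-561

Option 1 (D + 60):
  K = 75
  D = 21 + 60 = 81
  T = 142 − 5·75 + 6·81 = 253
  H = -53 + 2·75 − 5·81 − 253 = -561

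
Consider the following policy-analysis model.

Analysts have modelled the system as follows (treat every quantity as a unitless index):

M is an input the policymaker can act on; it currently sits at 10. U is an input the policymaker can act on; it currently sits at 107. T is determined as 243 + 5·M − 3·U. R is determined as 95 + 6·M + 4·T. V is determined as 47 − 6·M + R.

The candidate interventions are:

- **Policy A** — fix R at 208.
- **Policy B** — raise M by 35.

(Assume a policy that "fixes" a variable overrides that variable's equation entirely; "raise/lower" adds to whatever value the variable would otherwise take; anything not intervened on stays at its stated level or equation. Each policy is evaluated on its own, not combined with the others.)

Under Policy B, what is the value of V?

730

Policy B (M + 35):
  M = 10 + 35 = 45
  U = 107
  T = 243 + 5·45 − 3·107 = 147
  R = 95 + 6·45 + 4·147 = 953
  V = 47 − 6·45 + 953 = 730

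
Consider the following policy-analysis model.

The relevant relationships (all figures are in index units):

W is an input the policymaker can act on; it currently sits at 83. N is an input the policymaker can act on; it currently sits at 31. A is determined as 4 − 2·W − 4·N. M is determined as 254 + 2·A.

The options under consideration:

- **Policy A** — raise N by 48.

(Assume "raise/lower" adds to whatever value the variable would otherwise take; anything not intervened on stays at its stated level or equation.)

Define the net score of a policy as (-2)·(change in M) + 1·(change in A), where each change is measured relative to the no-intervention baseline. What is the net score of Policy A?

Baseline:
  W = 83
  N = 31
  A = 4 − 2·83 − 4·31 = -286
  M = 254 + 2·(-286) = -318
Policy A (N + 48):
  W = 83
  N = 31 + 48 = 79
  A = 4 − 2·83 − 4·79 = -478
  M = 254 + 2·(-478) = -702
ΔM = -702 − (-318) = -384; ΔA = -478 − (-286) = -192
Score = (-2)·(-384) + 1·(-192) = 576

576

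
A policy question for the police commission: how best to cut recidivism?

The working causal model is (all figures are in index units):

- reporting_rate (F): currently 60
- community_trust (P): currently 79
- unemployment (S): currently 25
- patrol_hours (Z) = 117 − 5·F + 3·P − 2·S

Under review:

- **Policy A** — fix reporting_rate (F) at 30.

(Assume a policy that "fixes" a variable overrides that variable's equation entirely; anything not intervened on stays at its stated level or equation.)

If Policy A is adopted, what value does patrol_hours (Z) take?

154

Policy A (F := 30):
  F = 30
  P = 79
  S = 25
  Z = 117 − 5·30 + 3·79 − 2·25 = 154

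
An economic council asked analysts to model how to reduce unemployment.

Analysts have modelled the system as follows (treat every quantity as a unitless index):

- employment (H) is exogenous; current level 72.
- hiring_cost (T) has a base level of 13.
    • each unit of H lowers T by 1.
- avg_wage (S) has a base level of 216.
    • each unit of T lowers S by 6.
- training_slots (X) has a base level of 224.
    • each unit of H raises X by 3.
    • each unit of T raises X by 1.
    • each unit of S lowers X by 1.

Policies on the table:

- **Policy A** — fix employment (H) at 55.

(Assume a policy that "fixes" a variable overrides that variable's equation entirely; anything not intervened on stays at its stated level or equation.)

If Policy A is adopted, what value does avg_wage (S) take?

Policy A (H := 55):
  H = 55
  T = 13 − 55 = -42
  S = 216 − 6·(-42) = 468

468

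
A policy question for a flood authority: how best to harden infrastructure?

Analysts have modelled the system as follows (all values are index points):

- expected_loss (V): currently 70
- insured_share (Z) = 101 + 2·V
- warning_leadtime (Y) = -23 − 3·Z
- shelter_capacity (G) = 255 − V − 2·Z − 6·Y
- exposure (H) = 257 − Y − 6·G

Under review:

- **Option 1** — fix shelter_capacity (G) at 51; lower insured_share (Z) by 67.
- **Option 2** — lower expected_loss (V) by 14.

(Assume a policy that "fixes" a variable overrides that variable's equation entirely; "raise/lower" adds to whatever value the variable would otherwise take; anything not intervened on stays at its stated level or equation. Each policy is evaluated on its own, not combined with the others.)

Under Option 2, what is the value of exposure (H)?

Option 2 (V − 14):
  V = 70 − 14 = 56
  Z = 101 + 2·56 = 213
  Y = -23 − 3·213 = -662
  G = 255 − 56 − 2·213 − 6·(-662) = 3745
  H = 257 − (-662) − 6·3745 = -21551

-21551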